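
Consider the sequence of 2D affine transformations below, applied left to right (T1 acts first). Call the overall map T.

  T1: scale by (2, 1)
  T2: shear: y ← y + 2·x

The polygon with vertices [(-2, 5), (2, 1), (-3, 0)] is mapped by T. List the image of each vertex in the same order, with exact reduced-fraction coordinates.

T1 scale by (2, 1): (-2, 5) → (-4, 5); (2, 1) → (4, 1); (-3, 0) → (-6, 0)
T2 shear: y ← y + 2·x: (-4, 5) → (-4, -3); (4, 1) → (4, 9); (-6, 0) → (-6, -12)

image vertices: (-4, -3), (4, 9), (-6, -12)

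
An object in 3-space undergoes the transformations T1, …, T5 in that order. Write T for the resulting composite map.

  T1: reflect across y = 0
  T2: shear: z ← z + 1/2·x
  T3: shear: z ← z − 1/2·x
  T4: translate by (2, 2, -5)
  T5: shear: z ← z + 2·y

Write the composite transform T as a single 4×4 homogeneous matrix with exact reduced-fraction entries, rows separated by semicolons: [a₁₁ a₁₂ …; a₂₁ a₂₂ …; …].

T = [1 0 0 2; 0 -1 0 2; 0 -2 1 -1; 0 0 0 1]

T1 = [1 0 0 0; 0 -1 0 0; 0 0 1 0; 0 0 0 1]
T2·T1 = [1 0 0 0; 0 -1 0 0; 1/2 0 1 0; 0 0 0 1]
T3·…·T1 = [1 0 0 0; 0 -1 0 0; 0 0 1 0; 0 0 0 1]
T4·…·T1 = [1 0 0 2; 0 -1 0 2; 0 0 1 -5; 0 0 0 1]
T5·…·T1 = [1 0 0 2; 0 -1 0 2; 0 -2 1 -1; 0 0 0 1]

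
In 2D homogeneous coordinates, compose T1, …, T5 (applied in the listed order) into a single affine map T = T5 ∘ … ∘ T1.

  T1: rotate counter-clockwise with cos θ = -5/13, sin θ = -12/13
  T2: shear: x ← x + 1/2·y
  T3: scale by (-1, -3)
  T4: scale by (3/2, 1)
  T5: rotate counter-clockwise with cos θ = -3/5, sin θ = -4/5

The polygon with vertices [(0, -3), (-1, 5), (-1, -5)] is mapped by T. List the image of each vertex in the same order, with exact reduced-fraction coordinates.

image vertices: (-1233/260, -36/65), (129/20, 18/5), (-2433/260, 114/65)

T1 rotate counter-clockwise with cos θ = -5/13, sin θ = -12/13: (0, -3) → (-36/13, 15/13); (-1, 5) → (5, -1); (-1, -5) → (-55/13, 37/13)
T2 shear: x ← x + 1/2·y: (-36/13, 15/13) → (-57/26, 15/13); (5, -1) → (9/2, -1); (-55/13, 37/13) → (-73/26, 37/13)
T3 scale by (-1, -3): (-57/26, 15/13) → (57/26, -45/13); (9/2, -1) → (-9/2, 3); (-73/26, 37/13) → (73/26, -111/13)
T4 scale by (3/2, 1): (57/26, -45/13) → (171/52, -45/13); (-9/2, 3) → (-27/4, 3); (73/26, -111/13) → (219/52, -111/13)
T5 rotate counter-clockwise with cos θ = -3/5, sin θ = -4/5: (171/52, -45/13) → (-1233/260, -36/65); (-27/4, 3) → (129/20, 18/5); (219/52, -111/13) → (-2433/260, 114/65)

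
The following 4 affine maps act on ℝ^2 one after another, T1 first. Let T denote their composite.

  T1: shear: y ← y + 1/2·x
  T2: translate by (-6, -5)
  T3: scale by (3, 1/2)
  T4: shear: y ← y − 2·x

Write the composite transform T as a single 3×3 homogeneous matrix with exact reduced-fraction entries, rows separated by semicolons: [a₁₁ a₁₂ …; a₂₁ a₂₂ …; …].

T = [3 0 -18; -23/4 1/2 67/2; 0 0 1]

T1 = [1 0 0; 1/2 1 0; 0 0 1]
T2·T1 = [1 0 -6; 1/2 1 -5; 0 0 1]
T3·…·T1 = [3 0 -18; 1/4 1/2 -5/2; 0 0 1]
T4·…·T1 = [3 0 -18; -23/4 1/2 67/2; 0 0 1]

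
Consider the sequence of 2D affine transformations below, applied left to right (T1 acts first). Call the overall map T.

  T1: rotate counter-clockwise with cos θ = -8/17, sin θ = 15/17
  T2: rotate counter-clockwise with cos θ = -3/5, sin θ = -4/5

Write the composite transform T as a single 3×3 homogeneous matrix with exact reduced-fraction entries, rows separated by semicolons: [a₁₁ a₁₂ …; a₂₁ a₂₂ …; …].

T1 = [-8/17 -15/17 0; 15/17 -8/17 0; 0 0 1]
T2·T1 = [84/85 13/85 0; -13/85 84/85 0; 0 0 1]

T = [84/85 13/85 0; -13/85 84/85 0; 0 0 1]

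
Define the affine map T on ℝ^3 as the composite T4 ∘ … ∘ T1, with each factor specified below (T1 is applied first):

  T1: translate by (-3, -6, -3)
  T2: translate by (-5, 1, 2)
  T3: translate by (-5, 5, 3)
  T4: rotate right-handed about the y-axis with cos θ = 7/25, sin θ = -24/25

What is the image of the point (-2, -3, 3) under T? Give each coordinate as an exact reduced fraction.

T(p) = (-9, -3, -13)

T1 translate by (-3, -6, -3): (-2, -3, 3) → (-5, -9, 0)
T2 translate by (-5, 1, 2): (-5, -9, 0) → (-10, -8, 2)
T3 translate by (-5, 5, 3): (-10, -8, 2) → (-15, -3, 5)
T4 rotate right-handed about the y-axis with cos θ = 7/25, sin θ = -24/25: (-15, -3, 5) → (-9, -3, -13)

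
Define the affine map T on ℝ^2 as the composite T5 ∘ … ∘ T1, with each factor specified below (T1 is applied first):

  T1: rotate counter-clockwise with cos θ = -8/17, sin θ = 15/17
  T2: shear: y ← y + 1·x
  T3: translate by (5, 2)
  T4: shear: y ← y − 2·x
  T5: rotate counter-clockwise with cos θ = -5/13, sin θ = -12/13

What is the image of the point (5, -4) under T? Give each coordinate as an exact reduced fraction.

T1 rotate counter-clockwise with cos θ = -8/17, sin θ = 15/17: (5, -4) → (20/17, 107/17)
T2 shear: y ← y + 1·x: (20/17, 107/17) → (20/17, 127/17)
T3 translate by (5, 2): (20/17, 127/17) → (105/17, 161/17)
T4 shear: y ← y − 2·x: (105/17, 161/17) → (105/17, -49/17)
T5 rotate counter-clockwise with cos θ = -5/13, sin θ = -12/13: (105/17, -49/17) → (-1113/221, -1015/221)

T(p) = (-1113/221, -1015/221)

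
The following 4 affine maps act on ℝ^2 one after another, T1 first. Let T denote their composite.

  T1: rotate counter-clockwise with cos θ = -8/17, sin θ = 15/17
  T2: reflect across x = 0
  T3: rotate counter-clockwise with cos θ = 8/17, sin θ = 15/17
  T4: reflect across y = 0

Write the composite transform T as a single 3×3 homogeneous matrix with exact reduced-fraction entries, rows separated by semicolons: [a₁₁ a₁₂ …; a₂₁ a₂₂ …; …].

T = [-161/289 240/289 0; -240/289 -161/289 0; 0 0 1]

T1 = [-8/17 -15/17 0; 15/17 -8/17 0; 0 0 1]
T2·T1 = [8/17 15/17 0; 15/17 -8/17 0; 0 0 1]
T3·…·T1 = [-161/289 240/289 0; 240/289 161/289 0; 0 0 1]
T4·…·T1 = [-161/289 240/289 0; -240/289 -161/289 0; 0 0 1]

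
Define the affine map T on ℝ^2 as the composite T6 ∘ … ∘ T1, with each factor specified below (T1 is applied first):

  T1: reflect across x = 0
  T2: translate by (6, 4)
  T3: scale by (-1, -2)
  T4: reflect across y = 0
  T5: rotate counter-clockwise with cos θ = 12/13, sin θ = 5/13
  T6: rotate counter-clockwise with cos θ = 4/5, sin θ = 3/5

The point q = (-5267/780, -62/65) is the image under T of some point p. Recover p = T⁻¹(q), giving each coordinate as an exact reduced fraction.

p = (7/4, -4/3)

T1 = [-1 0 0; 0 1 0; 0 0 1]
T2·T1 = [-1 0 6; 0 1 4; 0 0 1]
T3·…·T1 = [1 0 -6; 0 -2 -8; 0 0 1]
T4·…·T1 = [1 0 -6; 0 2 8; 0 0 1]
T5·…·T1 = [12/13 -10/13 -112/13; 5/13 24/13 66/13; 0 0 1]
T6·…·T1 = [33/65 -112/65 -646/65; 56/65 66/65 -72/65; 0 0 1]
det M = 2; M⁻¹ = [33/65 56/65 6; -28/65 33/130 -4; 0 0 1]
M⁻¹ · (-5267/780, -62/65)ᵀ = (7/4, -4/3)ᵀ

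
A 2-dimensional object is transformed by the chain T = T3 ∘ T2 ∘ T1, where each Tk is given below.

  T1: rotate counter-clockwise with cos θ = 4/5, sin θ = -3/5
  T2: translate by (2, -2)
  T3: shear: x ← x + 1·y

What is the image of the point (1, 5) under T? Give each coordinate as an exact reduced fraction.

T(p) = (36/5, 7/5)

T1 rotate counter-clockwise with cos θ = 4/5, sin θ = -3/5: (1, 5) → (19/5, 17/5)
T2 translate by (2, -2): (19/5, 17/5) → (29/5, 7/5)
T3 shear: x ← x + 1·y: (29/5, 7/5) → (36/5, 7/5)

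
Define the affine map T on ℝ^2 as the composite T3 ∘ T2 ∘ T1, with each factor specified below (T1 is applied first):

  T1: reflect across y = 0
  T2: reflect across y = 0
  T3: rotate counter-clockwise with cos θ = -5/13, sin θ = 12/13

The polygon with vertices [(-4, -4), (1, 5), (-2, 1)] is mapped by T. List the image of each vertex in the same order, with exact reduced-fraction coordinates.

image vertices: (68/13, -28/13), (-5, -1), (-2/13, -29/13)

T1 reflect across y = 0: (-4, -4) → (-4, 4); (1, 5) → (1, -5); (-2, 1) → (-2, -1)
T2 reflect across y = 0: (-4, 4) → (-4, -4); (1, -5) → (1, 5); (-2, -1) → (-2, 1)
T3 rotate counter-clockwise with cos θ = -5/13, sin θ = 12/13: (-4, -4) → (68/13, -28/13); (1, 5) → (-5, -1); (-2, 1) → (-2/13, -29/13)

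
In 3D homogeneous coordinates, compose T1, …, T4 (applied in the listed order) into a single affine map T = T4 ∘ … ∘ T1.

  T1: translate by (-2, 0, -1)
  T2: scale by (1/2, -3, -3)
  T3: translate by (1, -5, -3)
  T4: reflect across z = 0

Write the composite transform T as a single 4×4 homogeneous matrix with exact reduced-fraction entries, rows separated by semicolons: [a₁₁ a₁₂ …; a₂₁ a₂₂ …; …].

T1 = [1 0 0 -2; 0 1 0 0; 0 0 1 -1; 0 0 0 1]
T2·T1 = [1/2 0 0 -1; 0 -3 0 0; 0 0 -3 3; 0 0 0 1]
T3·…·T1 = [1/2 0 0 0; 0 -3 0 -5; 0 0 -3 0; 0 0 0 1]
T4·…·T1 = [1/2 0 0 0; 0 -3 0 -5; 0 0 3 0; 0 0 0 1]

T = [1/2 0 0 0; 0 -3 0 -5; 0 0 3 0; 0 0 0 1]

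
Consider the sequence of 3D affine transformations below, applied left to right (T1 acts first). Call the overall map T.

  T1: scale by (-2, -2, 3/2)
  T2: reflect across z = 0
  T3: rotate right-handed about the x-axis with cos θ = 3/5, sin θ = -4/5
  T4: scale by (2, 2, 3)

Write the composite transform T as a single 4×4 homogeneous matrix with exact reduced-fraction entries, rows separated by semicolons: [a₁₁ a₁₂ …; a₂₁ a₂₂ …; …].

T1 = [-2 0 0 0; 0 -2 0 0; 0 0 3/2 0; 0 0 0 1]
T2·T1 = [-2 0 0 0; 0 -2 0 0; 0 0 -3/2 0; 0 0 0 1]
T3·…·T1 = [-2 0 0 0; 0 -6/5 -6/5 0; 0 8/5 -9/10 0; 0 0 0 1]
T4·…·T1 = [-4 0 0 0; 0 -12/5 -12/5 0; 0 24/5 -27/10 0; 0 0 0 1]

T = [-4 0 0 0; 0 -12/5 -12/5 0; 0 24/5 -27/10 0; 0 0 0 1]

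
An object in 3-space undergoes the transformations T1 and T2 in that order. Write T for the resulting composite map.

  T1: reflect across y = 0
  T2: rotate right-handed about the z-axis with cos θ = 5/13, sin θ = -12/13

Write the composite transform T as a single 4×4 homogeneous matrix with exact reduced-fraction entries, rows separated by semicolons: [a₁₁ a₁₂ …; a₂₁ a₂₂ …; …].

T = [5/13 -12/13 0 0; -12/13 -5/13 0 0; 0 0 1 0; 0 0 0 1]

T1 = [1 0 0 0; 0 -1 0 0; 0 0 1 0; 0 0 0 1]
T2·T1 = [5/13 -12/13 0 0; -12/13 -5/13 0 0; 0 0 1 0; 0 0 0 1]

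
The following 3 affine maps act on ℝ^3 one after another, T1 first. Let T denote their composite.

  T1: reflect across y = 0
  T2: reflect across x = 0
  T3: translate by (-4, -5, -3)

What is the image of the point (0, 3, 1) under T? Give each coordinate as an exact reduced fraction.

T1 reflect across y = 0: (0, 3, 1) → (0, -3, 1)
T2 reflect across x = 0: (0, -3, 1) → (0, -3, 1)
T3 translate by (-4, -5, -3): (0, -3, 1) → (-4, -8, -2)

T(p) = (-4, -8, -2)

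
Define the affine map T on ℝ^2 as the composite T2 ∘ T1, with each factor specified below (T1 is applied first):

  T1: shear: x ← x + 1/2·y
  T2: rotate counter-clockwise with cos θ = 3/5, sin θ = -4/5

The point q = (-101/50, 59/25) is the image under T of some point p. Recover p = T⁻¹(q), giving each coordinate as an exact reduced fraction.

p = (-3, -1/5)

T1 = [1 1/2 0; 0 1 0; 0 0 1]
T2·T1 = [3/5 11/10 0; -4/5 1/5 0; 0 0 1]
det M = 1; M⁻¹ = [1/5 -11/10 0; 4/5 3/5 0; 0 0 1]
M⁻¹ · (-101/50, 59/25)ᵀ = (-3, -1/5)ᵀ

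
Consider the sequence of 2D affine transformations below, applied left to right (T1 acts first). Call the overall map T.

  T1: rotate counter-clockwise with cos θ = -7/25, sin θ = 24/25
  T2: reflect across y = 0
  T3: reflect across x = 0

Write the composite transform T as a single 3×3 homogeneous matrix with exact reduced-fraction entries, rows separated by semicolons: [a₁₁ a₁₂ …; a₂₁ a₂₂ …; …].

T = [7/25 24/25 0; -24/25 7/25 0; 0 0 1]

T1 = [-7/25 -24/25 0; 24/25 -7/25 0; 0 0 1]
T2·T1 = [-7/25 -24/25 0; -24/25 7/25 0; 0 0 1]
T3·…·T1 = [7/25 24/25 0; -24/25 7/25 0; 0 0 1]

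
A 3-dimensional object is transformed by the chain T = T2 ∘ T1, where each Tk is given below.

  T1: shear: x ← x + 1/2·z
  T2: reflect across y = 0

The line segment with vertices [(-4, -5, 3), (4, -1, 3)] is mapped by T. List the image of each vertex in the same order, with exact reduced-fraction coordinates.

T1 shear: x ← x + 1/2·z: (-4, -5, 3) → (-5/2, -5, 3); (4, -1, 3) → (11/2, -1, 3)
T2 reflect across y = 0: (-5/2, -5, 3) → (-5/2, 5, 3); (11/2, -1, 3) → (11/2, 1, 3)

image vertices: (-5/2, 5, 3), (11/2, 1, 3)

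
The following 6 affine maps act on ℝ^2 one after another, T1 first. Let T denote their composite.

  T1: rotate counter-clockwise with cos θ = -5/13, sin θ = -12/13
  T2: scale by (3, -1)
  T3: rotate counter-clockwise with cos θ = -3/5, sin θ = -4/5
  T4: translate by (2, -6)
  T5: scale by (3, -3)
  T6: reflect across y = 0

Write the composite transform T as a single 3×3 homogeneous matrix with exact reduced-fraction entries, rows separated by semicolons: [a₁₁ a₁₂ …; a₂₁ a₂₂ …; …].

T = [279/65 -264/65 6; 72/65 -477/65 -18; 0 0 1]

T1 = [-5/13 12/13 0; -12/13 -5/13 0; 0 0 1]
T2·T1 = [-15/13 36/13 0; 12/13 5/13 0; 0 0 1]
T3·…·T1 = [93/65 -88/65 0; 24/65 -159/65 0; 0 0 1]
T4·…·T1 = [93/65 -88/65 2; 24/65 -159/65 -6; 0 0 1]
T5·…·T1 = [279/65 -264/65 6; -72/65 477/65 18; 0 0 1]
T6·…·T1 = [279/65 -264/65 6; 72/65 -477/65 -18; 0 0 1]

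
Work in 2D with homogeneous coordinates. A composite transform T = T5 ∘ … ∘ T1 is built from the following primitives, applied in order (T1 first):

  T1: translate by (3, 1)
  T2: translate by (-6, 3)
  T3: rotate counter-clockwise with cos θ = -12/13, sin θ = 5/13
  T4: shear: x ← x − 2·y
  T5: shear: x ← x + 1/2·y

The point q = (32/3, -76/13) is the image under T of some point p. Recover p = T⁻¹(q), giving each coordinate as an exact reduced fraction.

p = (-1, 2/3)

T1 = [1 0 3; 0 1 1; 0 0 1]
T2·T1 = [1 0 -3; 0 1 4; 0 0 1]
T3·…·T1 = [-12/13 -5/13 16/13; 5/13 -12/13 -63/13; 0 0 1]
T4·…·T1 = [-22/13 19/13 142/13; 5/13 -12/13 -63/13; 0 0 1]
T5·…·T1 = [-3/2 1 17/2; 5/13 -12/13 -63/13; 0 0 1]
det M = 1; M⁻¹ = [-12/13 -1 3; -5/13 -3/2 -4; 0 0 1]
M⁻¹ · (32/3, -76/13)ᵀ = (-1, 2/3)ᵀ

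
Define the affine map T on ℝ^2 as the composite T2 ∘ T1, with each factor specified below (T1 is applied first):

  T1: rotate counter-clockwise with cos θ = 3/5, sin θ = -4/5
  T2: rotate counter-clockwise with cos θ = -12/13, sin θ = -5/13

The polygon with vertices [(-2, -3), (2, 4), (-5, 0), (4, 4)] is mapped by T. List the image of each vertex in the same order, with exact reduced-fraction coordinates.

T1 rotate counter-clockwise with cos θ = 3/5, sin θ = -4/5: (-2, -3) → (-18/5, -1/5); (2, 4) → (22/5, 4/5); (-5, 0) → (-3, 4); (4, 4) → (28/5, -4/5)
T2 rotate counter-clockwise with cos θ = -12/13, sin θ = -5/13: (-18/5, -1/5) → (211/65, 102/65); (22/5, 4/5) → (-244/65, -158/65); (-3, 4) → (56/13, -33/13); (28/5, -4/5) → (-356/65, -92/65)

image vertices: (211/65, 102/65), (-244/65, -158/65), (56/13, -33/13), (-356/65, -92/65)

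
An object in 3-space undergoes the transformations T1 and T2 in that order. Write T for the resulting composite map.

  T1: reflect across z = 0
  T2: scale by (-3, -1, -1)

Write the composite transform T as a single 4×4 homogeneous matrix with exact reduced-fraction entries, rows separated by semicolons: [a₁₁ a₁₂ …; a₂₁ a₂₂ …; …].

T1 = [1 0 0 0; 0 1 0 0; 0 0 -1 0; 0 0 0 1]
T2·T1 = [-3 0 0 0; 0 -1 0 0; 0 0 1 0; 0 0 0 1]

T = [-3 0 0 0; 0 -1 0 0; 0 0 1 0; 0 0 0 1]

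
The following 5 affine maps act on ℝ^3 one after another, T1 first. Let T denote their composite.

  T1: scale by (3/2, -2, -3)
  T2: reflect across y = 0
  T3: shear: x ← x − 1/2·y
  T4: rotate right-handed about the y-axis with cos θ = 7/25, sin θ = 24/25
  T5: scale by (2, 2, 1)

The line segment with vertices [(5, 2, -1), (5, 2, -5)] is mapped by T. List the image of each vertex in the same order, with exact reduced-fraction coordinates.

T1 scale by (3/2, -2, -3): (5, 2, -1) → (15/2, -4, 3); (5, 2, -5) → (15/2, -4, 15)
T2 reflect across y = 0: (15/2, -4, 3) → (15/2, 4, 3); (15/2, -4, 15) → (15/2, 4, 15)
T3 shear: x ← x − 1/2·y: (15/2, 4, 3) → (11/2, 4, 3); (15/2, 4, 15) → (11/2, 4, 15)
T4 rotate right-handed about the y-axis with cos θ = 7/25, sin θ = 24/25: (11/2, 4, 3) → (221/50, 4, -111/25); (11/2, 4, 15) → (797/50, 4, -27/25)
T5 scale by (2, 2, 1): (221/50, 4, -111/25) → (221/25, 8, -111/25); (797/50, 4, -27/25) → (797/25, 8, -27/25)

image vertices: (221/25, 8, -111/25), (797/25, 8, -27/25)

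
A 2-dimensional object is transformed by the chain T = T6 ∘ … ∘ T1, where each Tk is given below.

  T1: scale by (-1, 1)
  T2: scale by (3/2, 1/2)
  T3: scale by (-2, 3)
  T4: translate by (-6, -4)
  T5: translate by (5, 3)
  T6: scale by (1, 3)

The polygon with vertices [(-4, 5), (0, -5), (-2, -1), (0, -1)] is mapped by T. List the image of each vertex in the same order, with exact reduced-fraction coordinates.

T1 scale by (-1, 1): (-4, 5) → (4, 5); (0, -5) → (0, -5); (-2, -1) → (2, -1); (0, -1) → (0, -1)
T2 scale by (3/2, 1/2): (4, 5) → (6, 5/2); (0, -5) → (0, -5/2); (2, -1) → (3, -1/2); (0, -1) → (0, -1/2)
T3 scale by (-2, 3): (6, 5/2) → (-12, 15/2); (0, -5/2) → (0, -15/2); (3, -1/2) → (-6, -3/2); (0, -1/2) → (0, -3/2)
T4 translate by (-6, -4): (-12, 15/2) → (-18, 7/2); (0, -15/2) → (-6, -23/2); (-6, -3/2) → (-12, -11/2); (0, -3/2) → (-6, -11/2)
T5 translate by (5, 3): (-18, 7/2) → (-13, 13/2); (-6, -23/2) → (-1, -17/2); (-12, -11/2) → (-7, -5/2); (-6, -11/2) → (-1, -5/2)
T6 scale by (1, 3): (-13, 13/2) → (-13, 39/2); (-1, -17/2) → (-1, -51/2); (-7, -5/2) → (-7, -15/2); (-1, -5/2) → (-1, -15/2)

image vertices: (-13, 39/2), (-1, -51/2), (-7, -15/2), (-1, -15/2)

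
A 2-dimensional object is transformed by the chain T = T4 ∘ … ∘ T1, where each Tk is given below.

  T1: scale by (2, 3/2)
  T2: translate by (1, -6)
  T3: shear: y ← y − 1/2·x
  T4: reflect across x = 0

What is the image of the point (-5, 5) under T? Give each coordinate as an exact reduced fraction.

T(p) = (9, 6)

T1 scale by (2, 3/2): (-5, 5) → (-10, 15/2)
T2 translate by (1, -6): (-10, 15/2) → (-9, 3/2)
T3 shear: y ← y − 1/2·x: (-9, 3/2) → (-9, 6)
T4 reflect across x = 0: (-9, 6) → (9, 6)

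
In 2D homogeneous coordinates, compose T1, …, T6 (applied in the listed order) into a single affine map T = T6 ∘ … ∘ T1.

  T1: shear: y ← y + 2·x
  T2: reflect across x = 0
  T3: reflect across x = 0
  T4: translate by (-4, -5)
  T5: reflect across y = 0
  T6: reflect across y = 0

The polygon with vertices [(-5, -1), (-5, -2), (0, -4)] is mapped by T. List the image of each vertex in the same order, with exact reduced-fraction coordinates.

image vertices: (-9, -16), (-9, -17), (-4, -9)

T1 shear: y ← y + 2·x: (-5, -1) → (-5, -11); (-5, -2) → (-5, -12); (0, -4) → (0, -4)
T2 reflect across x = 0: (-5, -11) → (5, -11); (-5, -12) → (5, -12); (0, -4) → (0, -4)
T3 reflect across x = 0: (5, -11) → (-5, -11); (5, -12) → (-5, -12); (0, -4) → (0, -4)
T4 translate by (-4, -5): (-5, -11) → (-9, -16); (-5, -12) → (-9, -17); (0, -4) → (-4, -9)
T5 reflect across y = 0: (-9, -16) → (-9, 16); (-9, -17) → (-9, 17); (-4, -9) → (-4, 9)
T6 reflect across y = 0: (-9, 16) → (-9, -16); (-9, 17) → (-9, -17); (-4, 9) → (-4, -9)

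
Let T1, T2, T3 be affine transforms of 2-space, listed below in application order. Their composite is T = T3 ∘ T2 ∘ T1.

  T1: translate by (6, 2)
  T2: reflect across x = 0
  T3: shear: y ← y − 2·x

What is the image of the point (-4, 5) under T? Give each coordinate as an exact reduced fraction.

T(p) = (-2, 11)

T1 translate by (6, 2): (-4, 5) → (2, 7)
T2 reflect across x = 0: (2, 7) → (-2, 7)
T3 shear: y ← y − 2·x: (-2, 7) → (-2, 11)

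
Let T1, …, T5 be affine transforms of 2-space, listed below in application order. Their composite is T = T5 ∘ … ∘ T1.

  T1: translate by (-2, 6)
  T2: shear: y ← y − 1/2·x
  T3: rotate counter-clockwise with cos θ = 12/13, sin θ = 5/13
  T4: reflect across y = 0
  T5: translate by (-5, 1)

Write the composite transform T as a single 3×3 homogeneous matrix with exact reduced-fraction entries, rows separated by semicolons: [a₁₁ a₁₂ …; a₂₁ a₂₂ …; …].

T = [29/26 -5/13 -124/13; 1/13 -12/13 -61/13; 0 0 1]

T1 = [1 0 -2; 0 1 6; 0 0 1]
T2·T1 = [1 0 -2; -1/2 1 7; 0 0 1]
T3·…·T1 = [29/26 -5/13 -59/13; -1/13 12/13 74/13; 0 0 1]
T4·…·T1 = [29/26 -5/13 -59/13; 1/13 -12/13 -74/13; 0 0 1]
T5·…·T1 = [29/26 -5/13 -124/13; 1/13 -12/13 -61/13; 0 0 1]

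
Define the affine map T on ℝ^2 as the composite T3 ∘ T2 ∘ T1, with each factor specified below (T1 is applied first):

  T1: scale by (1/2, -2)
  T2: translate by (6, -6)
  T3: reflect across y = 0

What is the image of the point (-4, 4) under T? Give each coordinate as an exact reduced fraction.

T1 scale by (1/2, -2): (-4, 4) → (-2, -8)
T2 translate by (6, -6): (-2, -8) → (4, -14)
T3 reflect across y = 0: (4, -14) → (4, 14)

T(p) = (4, 14)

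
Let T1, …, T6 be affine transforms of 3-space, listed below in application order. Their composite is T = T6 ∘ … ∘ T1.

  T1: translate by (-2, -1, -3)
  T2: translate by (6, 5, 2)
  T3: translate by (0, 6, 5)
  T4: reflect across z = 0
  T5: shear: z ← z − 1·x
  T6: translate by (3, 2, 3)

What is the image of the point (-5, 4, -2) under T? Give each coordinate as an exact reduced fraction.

T(p) = (2, 16, 2)

T1 translate by (-2, -1, -3): (-5, 4, -2) → (-7, 3, -5)
T2 translate by (6, 5, 2): (-7, 3, -5) → (-1, 8, -3)
T3 translate by (0, 6, 5): (-1, 8, -3) → (-1, 14, 2)
T4 reflect across z = 0: (-1, 14, 2) → (-1, 14, -2)
T5 shear: z ← z − 1·x: (-1, 14, -2) → (-1, 14, -1)
T6 translate by (3, 2, 3): (-1, 14, -1) → (2, 16, 2)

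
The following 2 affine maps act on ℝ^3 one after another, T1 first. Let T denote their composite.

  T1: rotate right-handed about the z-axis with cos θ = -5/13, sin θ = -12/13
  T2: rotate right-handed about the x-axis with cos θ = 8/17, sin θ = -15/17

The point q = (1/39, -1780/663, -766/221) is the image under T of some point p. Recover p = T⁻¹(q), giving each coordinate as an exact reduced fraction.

T1 = [-5/13 12/13 0 0; -12/13 -5/13 0 0; 0 0 1 0; 0 0 0 1]
T2·T1 = [-5/13 12/13 0 0; -96/221 -40/221 15/17 0; 180/221 75/221 8/17 0; 0 0 0 1]
det M = 1; M⁻¹ = [-5/13 -96/221 180/221 0; 12/13 -40/221 75/221 0; 0 15/17 8/17 0; 0 0 0 1]
M⁻¹ · (1/39, -1780/663, -766/221)ᵀ = (-5/3, -2/3, -4)ᵀ

p = (-5/3, -2/3, -4)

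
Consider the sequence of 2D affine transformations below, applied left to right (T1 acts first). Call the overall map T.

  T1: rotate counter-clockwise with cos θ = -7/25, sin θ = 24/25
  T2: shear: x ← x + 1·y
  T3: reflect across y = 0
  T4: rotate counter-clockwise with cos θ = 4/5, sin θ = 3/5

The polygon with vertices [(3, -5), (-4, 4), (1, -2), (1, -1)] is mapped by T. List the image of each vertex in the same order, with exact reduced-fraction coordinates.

image vertices: (229/25, 38/25), (-228/25, -16/25), (86/25, 17/25), (57/25, 4/25)

T1 rotate counter-clockwise with cos θ = -7/25, sin θ = 24/25: (3, -5) → (99/25, 107/25); (-4, 4) → (-68/25, -124/25); (1, -2) → (41/25, 38/25); (1, -1) → (17/25, 31/25)
T2 shear: x ← x + 1·y: (99/25, 107/25) → (206/25, 107/25); (-68/25, -124/25) → (-192/25, -124/25); (41/25, 38/25) → (79/25, 38/25); (17/25, 31/25) → (48/25, 31/25)
T3 reflect across y = 0: (206/25, 107/25) → (206/25, -107/25); (-192/25, -124/25) → (-192/25, 124/25); (79/25, 38/25) → (79/25, -38/25); (48/25, 31/25) → (48/25, -31/25)
T4 rotate counter-clockwise with cos θ = 4/5, sin θ = 3/5: (206/25, -107/25) → (229/25, 38/25); (-192/25, 124/25) → (-228/25, -16/25); (79/25, -38/25) → (86/25, 17/25); (48/25, -31/25) → (57/25, 4/25)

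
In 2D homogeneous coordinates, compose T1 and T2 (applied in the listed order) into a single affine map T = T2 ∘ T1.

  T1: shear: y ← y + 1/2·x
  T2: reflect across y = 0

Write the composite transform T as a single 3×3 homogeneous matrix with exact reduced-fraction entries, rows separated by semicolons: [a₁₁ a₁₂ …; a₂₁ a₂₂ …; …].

T1 = [1 0 0; 1/2 1 0; 0 0 1]
T2·T1 = [1 0 0; -1/2 -1 0; 0 0 1]

T = [1 0 0; -1/2 -1 0; 0 0 1]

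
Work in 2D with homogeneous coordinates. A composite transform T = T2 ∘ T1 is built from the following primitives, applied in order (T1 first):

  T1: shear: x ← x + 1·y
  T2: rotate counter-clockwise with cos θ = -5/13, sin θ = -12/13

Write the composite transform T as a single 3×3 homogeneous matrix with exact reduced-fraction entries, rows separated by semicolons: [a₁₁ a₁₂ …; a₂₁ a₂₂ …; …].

T1 = [1 1 0; 0 1 0; 0 0 1]
T2·T1 = [-5/13 7/13 0; -12/13 -17/13 0; 0 0 1]

T = [-5/13 7/13 0; -12/13 -17/13 0; 0 0 1]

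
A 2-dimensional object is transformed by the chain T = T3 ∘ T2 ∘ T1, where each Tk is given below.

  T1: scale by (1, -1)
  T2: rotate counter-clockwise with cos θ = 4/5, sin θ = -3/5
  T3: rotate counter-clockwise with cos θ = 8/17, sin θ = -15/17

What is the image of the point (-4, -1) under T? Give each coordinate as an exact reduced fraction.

T(p) = (8/5, 19/5)

T1 scale by (1, -1): (-4, -1) → (-4, 1)
T2 rotate counter-clockwise with cos θ = 4/5, sin θ = -3/5: (-4, 1) → (-13/5, 16/5)
T3 rotate counter-clockwise with cos θ = 8/17, sin θ = -15/17: (-13/5, 16/5) → (8/5, 19/5)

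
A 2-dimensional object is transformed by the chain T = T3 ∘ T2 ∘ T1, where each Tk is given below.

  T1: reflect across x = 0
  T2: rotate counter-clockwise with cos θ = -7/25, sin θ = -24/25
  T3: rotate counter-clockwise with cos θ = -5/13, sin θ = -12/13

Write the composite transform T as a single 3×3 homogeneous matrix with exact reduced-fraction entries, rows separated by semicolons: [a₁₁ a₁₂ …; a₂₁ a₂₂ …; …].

T1 = [-1 0 0; 0 1 0; 0 0 1]
T2·T1 = [7/25 24/25 0; 24/25 -7/25 0; 0 0 1]
T3·…·T1 = [253/325 -204/325 0; -204/325 -253/325 0; 0 0 1]

T = [253/325 -204/325 0; -204/325 -253/325 0; 0 0 1]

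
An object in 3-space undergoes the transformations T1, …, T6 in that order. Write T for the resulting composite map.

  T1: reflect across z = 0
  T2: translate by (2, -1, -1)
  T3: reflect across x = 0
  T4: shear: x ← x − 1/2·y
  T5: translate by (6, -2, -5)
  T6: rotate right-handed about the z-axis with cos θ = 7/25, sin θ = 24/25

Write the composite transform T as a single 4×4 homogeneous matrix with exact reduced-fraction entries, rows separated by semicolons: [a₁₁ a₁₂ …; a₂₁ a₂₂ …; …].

T = [-7/25 -11/10 0 207/50; -24/25 -1/5 0 87/25; 0 0 -1 -6; 0 0 0 1]

T1 = [1 0 0 0; 0 1 0 0; 0 0 -1 0; 0 0 0 1]
T2·T1 = [1 0 0 2; 0 1 0 -1; 0 0 -1 -1; 0 0 0 1]
T3·…·T1 = [-1 0 0 -2; 0 1 0 -1; 0 0 -1 -1; 0 0 0 1]
T4·…·T1 = [-1 -1/2 0 -3/2; 0 1 0 -1; 0 0 -1 -1; 0 0 0 1]
T5·…·T1 = [-1 -1/2 0 9/2; 0 1 0 -3; 0 0 -1 -6; 0 0 0 1]
T6·…·T1 = [-7/25 -11/10 0 207/50; -24/25 -1/5 0 87/25; 0 0 -1 -6; 0 0 0 1]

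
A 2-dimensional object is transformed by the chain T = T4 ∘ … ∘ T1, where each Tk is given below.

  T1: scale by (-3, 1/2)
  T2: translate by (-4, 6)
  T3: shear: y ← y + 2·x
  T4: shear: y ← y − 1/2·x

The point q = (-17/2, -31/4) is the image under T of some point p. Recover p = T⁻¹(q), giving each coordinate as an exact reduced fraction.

T1 = [-3 0 0; 0 1/2 0; 0 0 1]
T2·T1 = [-3 0 -4; 0 1/2 6; 0 0 1]
T3·…·T1 = [-3 0 -4; -6 1/2 -2; 0 0 1]
T4·…·T1 = [-3 0 -4; -9/2 1/2 0; 0 0 1]
det M = -3/2; M⁻¹ = [-1/3 0 -4/3; -3 2 -12; 0 0 1]
M⁻¹ · (-17/2, -31/4)ᵀ = (3/2, -2)ᵀ

p = (3/2, -2)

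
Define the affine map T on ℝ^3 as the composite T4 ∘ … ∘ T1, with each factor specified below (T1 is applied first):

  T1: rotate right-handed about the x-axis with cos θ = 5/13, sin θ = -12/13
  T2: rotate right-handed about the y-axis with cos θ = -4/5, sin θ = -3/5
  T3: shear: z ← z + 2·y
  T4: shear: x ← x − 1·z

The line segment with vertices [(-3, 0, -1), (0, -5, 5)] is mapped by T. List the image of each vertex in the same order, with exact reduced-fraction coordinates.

T1 rotate right-handed about the x-axis with cos θ = 5/13, sin θ = -12/13: (-3, 0, -1) → (-3, -12/13, -5/13); (0, -5, 5) → (0, 35/13, 85/13)
T2 rotate right-handed about the y-axis with cos θ = -4/5, sin θ = -3/5: (-3, -12/13, -5/13) → (171/65, -12/13, -97/65); (0, 35/13, 85/13) → (-51/13, 35/13, -68/13)
T3 shear: z ← z + 2·y: (171/65, -12/13, -97/65) → (171/65, -12/13, -217/65); (-51/13, 35/13, -68/13) → (-51/13, 35/13, 2/13)
T4 shear: x ← x − 1·z: (171/65, -12/13, -217/65) → (388/65, -12/13, -217/65); (-51/13, 35/13, 2/13) → (-53/13, 35/13, 2/13)

image vertices: (388/65, -12/13, -217/65), (-53/13, 35/13, 2/13)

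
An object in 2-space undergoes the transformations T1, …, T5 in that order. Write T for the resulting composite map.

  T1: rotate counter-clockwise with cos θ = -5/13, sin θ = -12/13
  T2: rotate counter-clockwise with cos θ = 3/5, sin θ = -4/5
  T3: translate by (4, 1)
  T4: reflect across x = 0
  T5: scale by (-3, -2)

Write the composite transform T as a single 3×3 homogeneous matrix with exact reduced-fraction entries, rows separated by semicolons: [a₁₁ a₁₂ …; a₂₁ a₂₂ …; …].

T = [-189/65 48/65 12; 32/65 126/65 -2; 0 0 1]

T1 = [-5/13 12/13 0; -12/13 -5/13 0; 0 0 1]
T2·T1 = [-63/65 16/65 0; -16/65 -63/65 0; 0 0 1]
T3·…·T1 = [-63/65 16/65 4; -16/65 -63/65 1; 0 0 1]
T4·…·T1 = [63/65 -16/65 -4; -16/65 -63/65 1; 0 0 1]
T5·…·T1 = [-189/65 48/65 12; 32/65 126/65 -2; 0 0 1]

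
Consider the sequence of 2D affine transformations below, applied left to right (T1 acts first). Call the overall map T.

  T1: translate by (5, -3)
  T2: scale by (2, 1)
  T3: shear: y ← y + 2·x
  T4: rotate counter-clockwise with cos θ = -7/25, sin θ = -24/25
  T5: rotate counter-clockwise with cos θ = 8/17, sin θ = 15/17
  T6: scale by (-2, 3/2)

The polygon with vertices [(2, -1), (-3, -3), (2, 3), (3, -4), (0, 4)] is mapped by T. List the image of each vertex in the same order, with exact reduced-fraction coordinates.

image vertices: (-22768/425, 4707/425), (-724/85, -174/85), (-25144/425, 6531/425), (-24578/425, 4272/425), (-18554/425, 5121/425)

T1 translate by (5, -3): (2, -1) → (7, -4); (-3, -3) → (2, -6); (2, 3) → (7, 0); (3, -4) → (8, -7); (0, 4) → (5, 1)
T2 scale by (2, 1): (7, -4) → (14, -4); (2, -6) → (4, -6); (7, 0) → (14, 0); (8, -7) → (16, -7); (5, 1) → (10, 1)
T3 shear: y ← y + 2·x: (14, -4) → (14, 24); (4, -6) → (4, 2); (14, 0) → (14, 28); (16, -7) → (16, 25); (10, 1) → (10, 21)
T4 rotate counter-clockwise with cos θ = -7/25, sin θ = -24/25: (14, 24) → (478/25, -504/25); (4, 2) → (4/5, -22/5); (14, 28) → (574/25, -532/25); (16, 25) → (488/25, -559/25); (10, 21) → (434/25, -387/25)
T5 rotate counter-clockwise with cos θ = 8/17, sin θ = 15/17: (478/25, -504/25) → (11384/425, 3138/425); (4/5, -22/5) → (362/85, -116/85); (574/25, -532/25) → (12572/425, 4354/425); (488/25, -559/25) → (12289/425, 2848/425); (434/25, -387/25) → (9277/425, 3414/425)
T6 scale by (-2, 3/2): (11384/425, 3138/425) → (-22768/425, 4707/425); (362/85, -116/85) → (-724/85, -174/85); (12572/425, 4354/425) → (-25144/425, 6531/425); (12289/425, 2848/425) → (-24578/425, 4272/425); (9277/425, 3414/425) → (-18554/425, 5121/425)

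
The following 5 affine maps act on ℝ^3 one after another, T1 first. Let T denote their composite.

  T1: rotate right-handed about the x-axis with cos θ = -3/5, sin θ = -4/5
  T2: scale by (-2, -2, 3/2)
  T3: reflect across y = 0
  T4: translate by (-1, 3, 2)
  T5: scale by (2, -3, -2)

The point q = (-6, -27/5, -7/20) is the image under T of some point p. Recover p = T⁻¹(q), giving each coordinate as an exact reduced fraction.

T1 = [1 0 0 0; 0 -3/5 4/5 0; 0 -4/5 -3/5 0; 0 0 0 1]
T2·T1 = [-2 0 0 0; 0 6/5 -8/5 0; 0 -6/5 -9/10 0; 0 0 0 1]
T3·…·T1 = [-2 0 0 0; 0 -6/5 8/5 0; 0 -6/5 -9/10 0; 0 0 0 1]
T4·…·T1 = [-2 0 0 -1; 0 -6/5 8/5 3; 0 -6/5 -9/10 2; 0 0 0 1]
T5·…·T1 = [-4 0 0 -2; 0 18/5 -24/5 -9; 0 12/5 9/5 -4; 0 0 0 1]
det M = -72; M⁻¹ = [-1/4 0 0 -1/2; 0 1/10 4/15 59/30; 0 -2/15 1/5 -2/5; 0 0 0 1]
M⁻¹ · (-6, -27/5, -7/20)ᵀ = (1, 4/3, 1/4)ᵀ

p = (1, 4/3, 1/4)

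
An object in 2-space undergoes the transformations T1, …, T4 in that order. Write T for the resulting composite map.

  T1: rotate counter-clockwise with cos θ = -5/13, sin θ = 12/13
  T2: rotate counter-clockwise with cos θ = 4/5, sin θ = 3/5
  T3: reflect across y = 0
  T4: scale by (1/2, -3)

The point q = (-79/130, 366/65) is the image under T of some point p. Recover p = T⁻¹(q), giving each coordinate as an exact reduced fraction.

T1 = [-5/13 -12/13 0; 12/13 -5/13 0; 0 0 1]
T2·T1 = [-56/65 -33/65 0; 33/65 -56/65 0; 0 0 1]
T3·…·T1 = [-56/65 -33/65 0; -33/65 56/65 0; 0 0 1]
T4·…·T1 = [-28/65 -33/130 0; 99/65 -168/65 0; 0 0 1]
det M = 3/2; M⁻¹ = [-112/65 11/65 0; -66/65 -56/195 0; 0 0 1]
M⁻¹ · (-79/130, 366/65)ᵀ = (2, -1)ᵀ

p = (2, -1)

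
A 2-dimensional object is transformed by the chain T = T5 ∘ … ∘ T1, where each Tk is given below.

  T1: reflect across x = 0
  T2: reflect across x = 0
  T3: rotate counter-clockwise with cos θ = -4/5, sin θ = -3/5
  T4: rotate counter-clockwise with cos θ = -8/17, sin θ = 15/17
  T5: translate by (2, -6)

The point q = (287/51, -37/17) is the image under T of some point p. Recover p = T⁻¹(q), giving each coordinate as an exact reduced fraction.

p = (5/3, 5)

T1 = [-1 0 0; 0 1 0; 0 0 1]
T2·T1 = [1 0 0; 0 1 0; 0 0 1]
T3·…·T1 = [-4/5 3/5 0; -3/5 -4/5 0; 0 0 1]
T4·…·T1 = [77/85 36/85 0; -36/85 77/85 0; 0 0 1]
T5·…·T1 = [77/85 36/85 2; -36/85 77/85 -6; 0 0 1]
det M = 1; M⁻¹ = [77/85 -36/85 -74/17; 36/85 77/85 78/17; 0 0 1]
M⁻¹ · (287/51, -37/17)ᵀ = (5/3, 5)ᵀ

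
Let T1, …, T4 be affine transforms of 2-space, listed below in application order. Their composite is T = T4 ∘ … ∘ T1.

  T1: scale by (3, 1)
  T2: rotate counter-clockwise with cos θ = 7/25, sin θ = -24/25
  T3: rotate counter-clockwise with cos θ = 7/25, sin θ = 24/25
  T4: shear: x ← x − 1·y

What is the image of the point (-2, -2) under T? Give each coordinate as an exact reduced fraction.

T1 scale by (3, 1): (-2, -2) → (-6, -2)
T2 rotate counter-clockwise with cos θ = 7/25, sin θ = -24/25: (-6, -2) → (-18/5, 26/5)
T3 rotate counter-clockwise with cos θ = 7/25, sin θ = 24/25: (-18/5, 26/5) → (-6, -2)
T4 shear: x ← x − 1·y: (-6, -2) → (-4, -2)

T(p) = (-4, -2)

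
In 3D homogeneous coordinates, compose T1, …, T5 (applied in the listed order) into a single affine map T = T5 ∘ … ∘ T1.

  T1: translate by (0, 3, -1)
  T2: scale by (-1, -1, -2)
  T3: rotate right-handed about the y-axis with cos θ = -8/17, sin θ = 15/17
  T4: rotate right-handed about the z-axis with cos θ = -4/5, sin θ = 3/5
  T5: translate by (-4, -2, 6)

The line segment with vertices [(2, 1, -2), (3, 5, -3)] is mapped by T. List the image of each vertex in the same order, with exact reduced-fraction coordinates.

image vertices: (-112/17, 84/17, 84/17), (-508/85, 806/85, 83/17)

T1 translate by (0, 3, -1): (2, 1, -2) → (2, 4, -3); (3, 5, -3) → (3, 8, -4)
T2 scale by (-1, -1, -2): (2, 4, -3) → (-2, -4, 6); (3, 8, -4) → (-3, -8, 8)
T3 rotate right-handed about the y-axis with cos θ = -8/17, sin θ = 15/17: (-2, -4, 6) → (106/17, -4, -18/17); (-3, -8, 8) → (144/17, -8, -19/17)
T4 rotate right-handed about the z-axis with cos θ = -4/5, sin θ = 3/5: (106/17, -4, -18/17) → (-44/17, 118/17, -18/17); (144/17, -8, -19/17) → (-168/85, 976/85, -19/17)
T5 translate by (-4, -2, 6): (-44/17, 118/17, -18/17) → (-112/17, 84/17, 84/17); (-168/85, 976/85, -19/17) → (-508/85, 806/85, 83/17)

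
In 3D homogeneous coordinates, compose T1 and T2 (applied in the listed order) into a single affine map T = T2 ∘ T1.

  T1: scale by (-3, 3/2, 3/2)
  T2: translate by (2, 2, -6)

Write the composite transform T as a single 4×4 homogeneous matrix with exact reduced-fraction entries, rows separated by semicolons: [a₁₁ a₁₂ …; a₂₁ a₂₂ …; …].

T = [-3 0 0 2; 0 3/2 0 2; 0 0 3/2 -6; 0 0 0 1]

T1 = [-3 0 0 0; 0 3/2 0 0; 0 0 3/2 0; 0 0 0 1]
T2·T1 = [-3 0 0 2; 0 3/2 0 2; 0 0 3/2 -6; 0 0 0 1]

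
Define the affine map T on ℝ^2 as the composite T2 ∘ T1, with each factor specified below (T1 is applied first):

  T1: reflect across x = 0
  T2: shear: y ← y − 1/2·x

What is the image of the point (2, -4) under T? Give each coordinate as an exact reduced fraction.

T(p) = (-2, -3)

T1 reflect across x = 0: (2, -4) → (-2, -4)
T2 shear: y ← y − 1/2·x: (-2, -4) → (-2, -3)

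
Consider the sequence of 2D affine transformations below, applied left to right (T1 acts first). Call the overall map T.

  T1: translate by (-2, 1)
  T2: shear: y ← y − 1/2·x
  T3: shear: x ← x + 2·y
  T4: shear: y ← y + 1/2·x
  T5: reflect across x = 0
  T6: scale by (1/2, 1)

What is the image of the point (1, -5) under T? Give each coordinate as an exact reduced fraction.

T1 translate by (-2, 1): (1, -5) → (-1, -4)
T2 shear: y ← y − 1/2·x: (-1, -4) → (-1, -7/2)
T3 shear: x ← x + 2·y: (-1, -7/2) → (-8, -7/2)
T4 shear: y ← y + 1/2·x: (-8, -7/2) → (-8, -15/2)
T5 reflect across x = 0: (-8, -15/2) → (8, -15/2)
T6 scale by (1/2, 1): (8, -15/2) → (4, -15/2)

T(p) = (4, -15/2)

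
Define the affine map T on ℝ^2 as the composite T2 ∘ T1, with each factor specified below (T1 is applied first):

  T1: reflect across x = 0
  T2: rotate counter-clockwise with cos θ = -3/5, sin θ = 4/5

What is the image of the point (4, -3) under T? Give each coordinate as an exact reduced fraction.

T(p) = (24/5, -7/5)

T1 reflect across x = 0: (4, -3) → (-4, -3)
T2 rotate counter-clockwise with cos θ = -3/5, sin θ = 4/5: (-4, -3) → (24/5, -7/5)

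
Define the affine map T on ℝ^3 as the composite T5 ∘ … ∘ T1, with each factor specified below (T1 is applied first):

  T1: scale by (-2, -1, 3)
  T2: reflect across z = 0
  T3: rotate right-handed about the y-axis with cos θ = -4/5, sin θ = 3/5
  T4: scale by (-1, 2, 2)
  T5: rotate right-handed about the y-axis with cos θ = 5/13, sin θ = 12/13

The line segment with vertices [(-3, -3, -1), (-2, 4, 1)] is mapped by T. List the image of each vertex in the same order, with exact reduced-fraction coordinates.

image vertices: (-129/13, 6, -96/13), (25/13, -8, -60/13)

T1 scale by (-2, -1, 3): (-3, -3, -1) → (6, 3, -3); (-2, 4, 1) → (4, -4, 3)
T2 reflect across z = 0: (6, 3, -3) → (6, 3, 3); (4, -4, 3) → (4, -4, -3)
T3 rotate right-handed about the y-axis with cos θ = -4/5, sin θ = 3/5: (6, 3, 3) → (-3, 3, -6); (4, -4, -3) → (-5, -4, 0)
T4 scale by (-1, 2, 2): (-3, 3, -6) → (3, 6, -12); (-5, -4, 0) → (5, -8, 0)
T5 rotate right-handed about the y-axis with cos θ = 5/13, sin θ = 12/13: (3, 6, -12) → (-129/13, 6, -96/13); (5, -8, 0) → (25/13, -8, -60/13)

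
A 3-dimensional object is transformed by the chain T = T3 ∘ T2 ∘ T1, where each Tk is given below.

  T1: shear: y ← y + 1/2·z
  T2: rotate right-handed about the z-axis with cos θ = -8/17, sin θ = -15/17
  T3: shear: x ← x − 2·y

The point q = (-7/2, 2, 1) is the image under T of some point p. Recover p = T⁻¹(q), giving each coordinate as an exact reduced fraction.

p = (-2, -1, 1)

T1 = [1 0 0 0; 0 1 1/2 0; 0 0 1 0; 0 0 0 1]
T2·T1 = [-8/17 15/17 15/34 0; -15/17 -8/17 -4/17 0; 0 0 1 0; 0 0 0 1]
T3·…·T1 = [22/17 31/17 31/34 0; -15/17 -8/17 -4/17 0; 0 0 1 0; 0 0 0 1]
det M = 1; M⁻¹ = [-8/17 -31/17 0 0; 15/17 22/17 -1/2 0; 0 0 1 0; 0 0 0 1]
M⁻¹ · (-7/2, 2, 1)ᵀ = (-2, -1, 1)ᵀ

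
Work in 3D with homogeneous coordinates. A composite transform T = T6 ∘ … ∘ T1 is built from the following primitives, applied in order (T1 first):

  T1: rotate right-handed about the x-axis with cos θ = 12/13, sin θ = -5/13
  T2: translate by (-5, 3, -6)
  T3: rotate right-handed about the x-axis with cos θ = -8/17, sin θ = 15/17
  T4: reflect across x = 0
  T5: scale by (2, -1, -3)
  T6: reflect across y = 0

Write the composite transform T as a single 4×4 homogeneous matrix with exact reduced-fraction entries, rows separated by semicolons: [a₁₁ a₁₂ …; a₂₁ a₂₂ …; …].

T1 = [1 0 0 0; 0 12/13 5/13 0; 0 -5/13 12/13 0; 0 0 0 1]
T2·T1 = [1 0 0 -5; 0 12/13 5/13 3; 0 -5/13 12/13 -6; 0 0 0 1]
T3·…·T1 = [1 0 0 -5; 0 -21/221 -220/221 66/17; 0 220/221 -21/221 93/17; 0 0 0 1]
T4·…·T1 = [-1 0 0 5; 0 -21/221 -220/221 66/17; 0 220/221 -21/221 93/17; 0 0 0 1]
T5·…·T1 = [-2 0 0 10; 0 21/221 220/221 -66/17; 0 -660/221 63/221 -279/17; 0 0 0 1]
T6·…·T1 = [-2 0 0 10; 0 -21/221 -220/221 66/17; 0 -660/221 63/221 -279/17; 0 0 0 1]

T = [-2 0 0 10; 0 -21/221 -220/221 66/17; 0 -660/221 63/221 -279/17; 0 0 0 1]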